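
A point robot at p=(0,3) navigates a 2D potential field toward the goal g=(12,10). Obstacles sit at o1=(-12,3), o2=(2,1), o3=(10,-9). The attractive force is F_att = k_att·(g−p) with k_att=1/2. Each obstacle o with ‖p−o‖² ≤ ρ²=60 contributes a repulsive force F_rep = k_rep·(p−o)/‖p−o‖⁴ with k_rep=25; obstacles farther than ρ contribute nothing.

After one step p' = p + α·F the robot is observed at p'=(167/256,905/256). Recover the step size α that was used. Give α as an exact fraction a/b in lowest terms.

α = 1/8

F_att = 1/2·(g−p) = 1/2·(12,7) = (6.0000,3.5000)
o1: d²=144 > ρ²=60 → inactive
o2: d²=8 ≤ ρ²=60; F_rep = 25·(-2,2)/8² = (-0.7812,0.7812)
o3: d²=244 > ρ²=60 → inactive
F = F_att + ΣF_rep = (5.2188,4.2812)
Δp = p'−p = (0.6523,0.5352); α = Δx/Fx = (167/256) / (167/32) = 1/8
check: Δy/Fy = (137/256) / (137/32) = 1/8 ✓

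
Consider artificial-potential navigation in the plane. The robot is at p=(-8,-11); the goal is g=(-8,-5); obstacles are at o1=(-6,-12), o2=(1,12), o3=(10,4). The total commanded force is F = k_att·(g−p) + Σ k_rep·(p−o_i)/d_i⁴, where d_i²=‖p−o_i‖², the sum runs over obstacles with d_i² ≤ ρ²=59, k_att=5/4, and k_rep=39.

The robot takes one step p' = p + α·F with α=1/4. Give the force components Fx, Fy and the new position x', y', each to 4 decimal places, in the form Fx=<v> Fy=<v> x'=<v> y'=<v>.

F_att = 5/4·(g−p) = 5/4·(0,6) = (0.0000,7.5000)
o1: d²=5 ≤ ρ²=59; F_rep = 39·(-2,1)/5² = (-3.1200,1.5600)
o2: d²=610 > ρ²=59 → inactive
o3: d²=549 > ρ²=59 → inactive
F = F_att + ΣF_rep = (-3.1200,9.0600)
p' = p + 1/4·F = (-8.7800,-8.7350)

Fx=-3.1200 Fy=9.0600 x'=-8.7800 y'=-8.7350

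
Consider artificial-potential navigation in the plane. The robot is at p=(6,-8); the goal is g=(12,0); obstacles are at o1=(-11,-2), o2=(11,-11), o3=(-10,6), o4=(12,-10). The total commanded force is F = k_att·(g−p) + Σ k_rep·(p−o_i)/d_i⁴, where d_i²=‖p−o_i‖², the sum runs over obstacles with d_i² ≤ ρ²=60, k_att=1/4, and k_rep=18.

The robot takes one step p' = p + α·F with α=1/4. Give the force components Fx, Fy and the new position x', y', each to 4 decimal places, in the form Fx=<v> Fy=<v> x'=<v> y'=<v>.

Fx=1.3546 Fy=2.0692 x'=6.3387 y'=-7.4827

F_att = 1/4·(g−p) = 1/4·(6,8) = (1.5000,2.0000)
o1: d²=325 > ρ²=60 → inactive
o2: d²=34 ≤ ρ²=60; F_rep = 18·(-5,3)/34² = (-0.0779,0.0467)
o3: d²=452 > ρ²=60 → inactive
o4: d²=40 ≤ ρ²=60; F_rep = 18·(-6,2)/40² = (-0.0675,0.0225)
F = F_att + ΣF_rep = (1.3546,2.0692)
p' = p + 1/4·F = (6.3387,-7.4827)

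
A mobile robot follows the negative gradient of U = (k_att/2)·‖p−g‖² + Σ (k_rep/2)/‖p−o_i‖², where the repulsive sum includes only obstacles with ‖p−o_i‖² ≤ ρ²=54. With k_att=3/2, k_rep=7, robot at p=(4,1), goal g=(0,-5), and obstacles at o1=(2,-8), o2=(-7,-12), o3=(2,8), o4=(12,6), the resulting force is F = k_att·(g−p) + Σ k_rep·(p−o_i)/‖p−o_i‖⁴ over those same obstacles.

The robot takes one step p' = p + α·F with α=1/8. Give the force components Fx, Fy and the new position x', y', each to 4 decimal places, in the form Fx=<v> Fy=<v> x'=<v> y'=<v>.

F_att = 3/2·(g−p) = 3/2·(-4,-6) = (-6.0000,-9.0000)
o1: d²=85 > ρ²=54 → inactive
o2: d²=290 > ρ²=54 → inactive
o3: d²=53 ≤ ρ²=54; F_rep = 7·(2,-7)/53² = (0.0050,-0.0174)
o4: d²=89 > ρ²=54 → inactive
F = F_att + ΣF_rep = (-5.9950,-9.0174)
p' = p + 1/8·F = (3.2506,-0.1272)

Fx=-5.9950 Fy=-9.0174 x'=3.2506 y'=-0.1272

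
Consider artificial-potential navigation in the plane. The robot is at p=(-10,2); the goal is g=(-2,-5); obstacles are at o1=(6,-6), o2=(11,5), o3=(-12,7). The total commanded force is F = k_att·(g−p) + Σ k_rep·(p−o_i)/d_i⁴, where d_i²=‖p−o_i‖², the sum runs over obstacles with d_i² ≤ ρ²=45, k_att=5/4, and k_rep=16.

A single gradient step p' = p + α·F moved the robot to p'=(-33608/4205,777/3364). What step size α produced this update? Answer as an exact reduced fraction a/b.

F_att = 5/4·(g−p) = 5/4·(8,-7) = (10.0000,-8.7500)
o1: d²=320 > ρ²=45 → inactive
o2: d²=450 > ρ²=45 → inactive
o3: d²=29 ≤ ρ²=45; F_rep = 16·(2,-5)/29² = (0.0380,-0.0951)
F = F_att + ΣF_rep = (10.0380,-8.8451)
Δp = p'−p = (2.0076,-1.7690); α = Δx/Fx = (8442/4205) / (8442/841) = 1/5
check: Δy/Fy = (-5951/3364) / (-29755/3364) = 1/5 ✓

α = 1/5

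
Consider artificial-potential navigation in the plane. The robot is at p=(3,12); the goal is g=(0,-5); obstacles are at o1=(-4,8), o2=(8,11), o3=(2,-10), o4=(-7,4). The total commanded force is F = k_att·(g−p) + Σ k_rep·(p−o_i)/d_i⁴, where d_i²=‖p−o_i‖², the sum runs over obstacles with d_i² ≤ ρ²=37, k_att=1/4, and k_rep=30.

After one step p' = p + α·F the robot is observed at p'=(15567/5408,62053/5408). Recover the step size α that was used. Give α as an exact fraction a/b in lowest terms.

F_att = 1/4·(g−p) = 1/4·(-3,-17) = (-0.7500,-4.2500)
o1: d²=65 > ρ²=37 → inactive
o2: d²=26 ≤ ρ²=37; F_rep = 30·(-5,1)/26² = (-0.2219,0.0444)
o3: d²=485 > ρ²=37 → inactive
o4: d²=164 > ρ²=37 → inactive
F = F_att + ΣF_rep = (-0.9719,-4.2056)
Δp = p'−p = (-0.1215,-0.5257); α = Δx/Fx = (-657/5408) / (-657/676) = 1/8
check: Δy/Fy = (-2843/5408) / (-2843/676) = 1/8 ✓

α = 1/8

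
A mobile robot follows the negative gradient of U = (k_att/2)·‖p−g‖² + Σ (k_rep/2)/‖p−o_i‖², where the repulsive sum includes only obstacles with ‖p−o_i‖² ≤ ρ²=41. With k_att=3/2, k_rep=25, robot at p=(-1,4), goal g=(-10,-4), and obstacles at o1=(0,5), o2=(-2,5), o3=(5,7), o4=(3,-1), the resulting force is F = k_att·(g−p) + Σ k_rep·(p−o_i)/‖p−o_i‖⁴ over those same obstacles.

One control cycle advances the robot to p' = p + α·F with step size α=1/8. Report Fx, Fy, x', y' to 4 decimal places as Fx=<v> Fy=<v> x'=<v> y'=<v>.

F_att = 3/2·(g−p) = 3/2·(-9,-8) = (-13.5000,-12.0000)
o1: d²=2 ≤ ρ²=41; F_rep = 25·(-1,-1)/2² = (-6.2500,-6.2500)
o2: d²=2 ≤ ρ²=41; F_rep = 25·(1,-1)/2² = (6.2500,-6.2500)
o3: d²=45 > ρ²=41 → inactive
o4: d²=41 ≤ ρ²=41; F_rep = 25·(-4,5)/41² = (-0.0595,0.0744)
F = F_att + ΣF_rep = (-13.5595,-24.4256)
p' = p + 1/8·F = (-2.6949,0.9468)

Fx=-13.5595 Fy=-24.4256 x'=-2.6949 y'=0.9468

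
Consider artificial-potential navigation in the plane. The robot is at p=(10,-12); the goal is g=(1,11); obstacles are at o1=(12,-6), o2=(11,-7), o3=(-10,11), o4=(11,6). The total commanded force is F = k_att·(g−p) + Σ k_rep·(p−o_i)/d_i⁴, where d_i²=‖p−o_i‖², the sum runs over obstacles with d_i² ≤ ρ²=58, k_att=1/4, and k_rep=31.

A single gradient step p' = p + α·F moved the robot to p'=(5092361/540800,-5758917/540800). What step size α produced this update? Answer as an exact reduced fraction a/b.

F_att = 1/4·(g−p) = 1/4·(-9,23) = (-2.2500,5.7500)
o1: d²=40 ≤ ρ²=58; F_rep = 31·(-2,-6)/40² = (-0.0387,-0.1163)
o2: d²=26 ≤ ρ²=58; F_rep = 31·(-1,-5)/26² = (-0.0459,-0.2293)
o3: d²=929 > ρ²=58 → inactive
o4: d²=325 > ρ²=58 → inactive
F = F_att + ΣF_rep = (-2.3346,5.4045)
Δp = p'−p = (-0.5837,1.3511); α = Δx/Fx = (-315639/540800) / (-315639/135200) = 1/4
check: Δy/Fy = (730683/540800) / (730683/135200) = 1/4 ✓

α = 1/4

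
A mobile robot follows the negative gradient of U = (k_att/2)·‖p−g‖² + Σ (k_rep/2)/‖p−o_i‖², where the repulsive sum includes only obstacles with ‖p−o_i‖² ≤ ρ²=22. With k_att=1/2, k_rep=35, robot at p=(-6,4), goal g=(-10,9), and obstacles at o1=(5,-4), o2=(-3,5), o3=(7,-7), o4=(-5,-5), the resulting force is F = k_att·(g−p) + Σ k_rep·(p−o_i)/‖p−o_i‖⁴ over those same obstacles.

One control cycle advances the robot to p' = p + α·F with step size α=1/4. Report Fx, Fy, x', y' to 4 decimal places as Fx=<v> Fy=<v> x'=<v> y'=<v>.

Fx=-3.0500 Fy=2.1500 x'=-6.7625 y'=4.5375

F_att = 1/2·(g−p) = 1/2·(-4,5) = (-2.0000,2.5000)
o1: d²=185 > ρ²=22 → inactive
o2: d²=10 ≤ ρ²=22; F_rep = 35·(-3,-1)/10² = (-1.0500,-0.3500)
o3: d²=290 > ρ²=22 → inactive
o4: d²=82 > ρ²=22 → inactive
F = F_att + ΣF_rep = (-3.0500,2.1500)
p' = p + 1/4·F = (-6.7625,4.5375)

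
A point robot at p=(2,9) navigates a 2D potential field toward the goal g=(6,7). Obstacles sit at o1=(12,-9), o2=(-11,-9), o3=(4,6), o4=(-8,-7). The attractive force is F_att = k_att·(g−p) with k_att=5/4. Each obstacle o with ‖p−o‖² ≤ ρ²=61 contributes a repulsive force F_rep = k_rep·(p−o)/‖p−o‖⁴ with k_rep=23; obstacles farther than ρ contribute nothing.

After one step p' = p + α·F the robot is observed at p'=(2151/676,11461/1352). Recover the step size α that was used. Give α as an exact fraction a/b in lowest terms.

α = 1/4

F_att = 5/4·(g−p) = 5/4·(4,-2) = (5.0000,-2.5000)
o1: d²=424 > ρ²=61 → inactive
o2: d²=493 > ρ²=61 → inactive
o3: d²=13 ≤ ρ²=61; F_rep = 23·(-2,3)/13² = (-0.2722,0.4083)
o4: d²=356 > ρ²=61 → inactive
F = F_att + ΣF_rep = (4.7278,-2.0917)
Δp = p'−p = (1.1820,-0.5229); α = Δx/Fx = (799/676) / (799/169) = 1/4
check: Δy/Fy = (-707/1352) / (-707/338) = 1/4 ✓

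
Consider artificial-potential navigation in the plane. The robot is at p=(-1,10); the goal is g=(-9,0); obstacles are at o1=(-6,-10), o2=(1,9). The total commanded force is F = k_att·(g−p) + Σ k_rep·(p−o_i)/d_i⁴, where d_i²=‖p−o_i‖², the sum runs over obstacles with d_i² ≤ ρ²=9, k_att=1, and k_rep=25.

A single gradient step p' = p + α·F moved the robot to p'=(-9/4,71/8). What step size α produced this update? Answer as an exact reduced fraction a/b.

α = 1/8

F_att = 1·(g−p) = 1·(-8,-10) = (-8.0000,-10.0000)
o1: d²=425 > ρ²=9 → inactive
o2: d²=5 ≤ ρ²=9; F_rep = 25·(-2,1)/5² = (-2.0000,1.0000)
F = F_att + ΣF_rep = (-10.0000,-9.0000)
Δp = p'−p = (-1.2500,-1.1250); α = Δx/Fx = (-5/4) / (-10) = 1/8
check: Δy/Fy = (-9/8) / (-9) = 1/8 ✓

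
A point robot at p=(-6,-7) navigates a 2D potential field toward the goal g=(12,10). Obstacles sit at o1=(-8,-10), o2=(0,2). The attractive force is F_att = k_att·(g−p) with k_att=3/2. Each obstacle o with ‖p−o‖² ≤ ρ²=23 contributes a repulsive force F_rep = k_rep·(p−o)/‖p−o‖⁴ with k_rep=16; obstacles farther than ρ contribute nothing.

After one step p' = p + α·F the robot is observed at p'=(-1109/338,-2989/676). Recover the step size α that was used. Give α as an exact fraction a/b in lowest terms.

α = 1/10

F_att = 3/2·(g−p) = 3/2·(18,17) = (27.0000,25.5000)
o1: d²=13 ≤ ρ²=23; F_rep = 16·(2,3)/13² = (0.1893,0.2840)
o2: d²=117 > ρ²=23 → inactive
F = F_att + ΣF_rep = (27.1893,25.7840)
Δp = p'−p = (2.7189,2.5784); α = Δx/Fx = (919/338) / (4595/169) = 1/10
check: Δy/Fy = (1743/676) / (8715/338) = 1/10 ✓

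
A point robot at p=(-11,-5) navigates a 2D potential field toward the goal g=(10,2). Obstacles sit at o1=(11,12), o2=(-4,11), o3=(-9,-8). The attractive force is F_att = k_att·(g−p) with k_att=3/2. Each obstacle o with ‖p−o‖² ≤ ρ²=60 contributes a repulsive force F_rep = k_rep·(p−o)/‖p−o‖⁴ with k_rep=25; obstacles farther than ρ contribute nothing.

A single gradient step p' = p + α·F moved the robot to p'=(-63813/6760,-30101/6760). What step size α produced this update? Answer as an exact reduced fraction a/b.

F_att = 3/2·(g−p) = 3/2·(21,7) = (31.5000,10.5000)
o1: d²=773 > ρ²=60 → inactive
o2: d²=305 > ρ²=60 → inactive
o3: d²=13 ≤ ρ²=60; F_rep = 25·(-2,3)/13² = (-0.2959,0.4438)
F = F_att + ΣF_rep = (31.2041,10.9438)
Δp = p'−p = (1.5602,0.5472); α = Δx/Fx = (10547/6760) / (10547/338) = 1/20
check: Δy/Fy = (3699/6760) / (3699/338) = 1/20 ✓

α = 1/20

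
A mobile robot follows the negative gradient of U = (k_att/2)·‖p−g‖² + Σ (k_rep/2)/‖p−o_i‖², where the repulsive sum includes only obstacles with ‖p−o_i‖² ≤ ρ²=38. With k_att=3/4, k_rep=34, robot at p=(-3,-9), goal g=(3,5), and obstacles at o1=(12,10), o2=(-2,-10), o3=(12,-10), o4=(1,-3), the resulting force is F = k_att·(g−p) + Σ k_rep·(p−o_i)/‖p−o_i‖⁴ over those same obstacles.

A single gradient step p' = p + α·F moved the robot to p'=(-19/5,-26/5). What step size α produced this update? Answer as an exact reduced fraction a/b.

F_att = 3/4·(g−p) = 3/4·(6,14) = (4.5000,10.5000)
o1: d²=586 > ρ²=38 → inactive
o2: d²=2 ≤ ρ²=38; F_rep = 34·(-1,1)/2² = (-8.5000,8.5000)
o3: d²=226 > ρ²=38 → inactive
o4: d²=52 > ρ²=38 → inactive
F = F_att + ΣF_rep = (-4.0000,19.0000)
Δp = p'−p = (-0.8000,3.8000); α = Δx/Fx = (-4/5) / (-4) = 1/5
check: Δy/Fy = (19/5) / (19) = 1/5 ✓

α = 1/5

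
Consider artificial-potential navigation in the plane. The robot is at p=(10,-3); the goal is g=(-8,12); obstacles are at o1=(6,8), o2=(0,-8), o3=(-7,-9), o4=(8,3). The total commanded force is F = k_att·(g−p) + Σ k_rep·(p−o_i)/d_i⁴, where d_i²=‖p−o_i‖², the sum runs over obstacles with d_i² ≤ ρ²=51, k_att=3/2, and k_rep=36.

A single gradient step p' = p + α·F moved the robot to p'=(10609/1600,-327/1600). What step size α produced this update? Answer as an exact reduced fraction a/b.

α = 1/8

F_att = 3/2·(g−p) = 3/2·(-18,15) = (-27.0000,22.5000)
o1: d²=137 > ρ²=51 → inactive
o2: d²=125 > ρ²=51 → inactive
o3: d²=325 > ρ²=51 → inactive
o4: d²=40 ≤ ρ²=51; F_rep = 36·(2,-6)/40² = (0.0450,-0.1350)
F = F_att + ΣF_rep = (-26.9550,22.3650)
Δp = p'−p = (-3.3694,2.7956); α = Δx/Fx = (-5391/1600) / (-5391/200) = 1/8
check: Δy/Fy = (4473/1600) / (4473/200) = 1/8 ✓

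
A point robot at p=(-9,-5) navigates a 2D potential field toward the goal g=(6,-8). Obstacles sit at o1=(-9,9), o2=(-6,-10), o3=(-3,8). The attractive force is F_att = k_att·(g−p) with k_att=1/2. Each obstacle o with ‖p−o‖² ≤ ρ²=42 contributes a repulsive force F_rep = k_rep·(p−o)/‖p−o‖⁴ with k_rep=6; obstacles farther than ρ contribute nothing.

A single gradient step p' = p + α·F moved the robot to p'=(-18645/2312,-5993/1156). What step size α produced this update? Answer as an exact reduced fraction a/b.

F_att = 1/2·(g−p) = 1/2·(15,-3) = (7.5000,-1.5000)
o1: d²=196 > ρ²=42 → inactive
o2: d²=34 ≤ ρ²=42; F_rep = 6·(-3,5)/34² = (-0.0156,0.0260)
o3: d²=205 > ρ²=42 → inactive
F = F_att + ΣF_rep = (7.4844,-1.4740)
Δp = p'−p = (0.9356,-0.1843); α = Δx/Fx = (2163/2312) / (2163/289) = 1/8
check: Δy/Fy = (-213/1156) / (-426/289) = 1/8 ✓

α = 1/8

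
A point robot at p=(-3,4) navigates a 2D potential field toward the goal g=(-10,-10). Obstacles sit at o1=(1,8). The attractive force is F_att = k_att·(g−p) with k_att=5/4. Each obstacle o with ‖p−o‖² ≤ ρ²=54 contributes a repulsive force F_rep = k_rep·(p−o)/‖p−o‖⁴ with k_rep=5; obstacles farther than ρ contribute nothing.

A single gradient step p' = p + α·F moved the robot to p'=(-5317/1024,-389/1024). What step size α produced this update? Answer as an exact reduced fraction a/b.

α = 1/4

F_att = 5/4·(g−p) = 5/4·(-7,-14) = (-8.7500,-17.5000)
o1: d²=32 ≤ ρ²=54; F_rep = 5·(-4,-4)/32² = (-0.0195,-0.0195)
F = F_att + ΣF_rep = (-8.7695,-17.5195)
Δp = p'−p = (-2.1924,-4.3799); α = Δx/Fx = (-2245/1024) / (-2245/256) = 1/4
check: Δy/Fy = (-4485/1024) / (-4485/256) = 1/4 ✓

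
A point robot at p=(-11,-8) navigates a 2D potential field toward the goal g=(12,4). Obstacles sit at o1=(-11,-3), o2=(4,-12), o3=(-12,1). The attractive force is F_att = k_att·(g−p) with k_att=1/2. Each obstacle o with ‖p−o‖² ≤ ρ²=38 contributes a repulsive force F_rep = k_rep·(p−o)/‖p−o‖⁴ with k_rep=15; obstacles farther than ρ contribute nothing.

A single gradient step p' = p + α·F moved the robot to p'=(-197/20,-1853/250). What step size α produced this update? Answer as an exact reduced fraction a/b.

F_att = 1/2·(g−p) = 1/2·(23,12) = (11.5000,6.0000)
o1: d²=25 ≤ ρ²=38; F_rep = 15·(0,-5)/25² = (0.0000,-0.1200)
o2: d²=241 > ρ²=38 → inactive
o3: d²=82 > ρ²=38 → inactive
F = F_att + ΣF_rep = (11.5000,5.8800)
Δp = p'−p = (1.1500,0.5880); α = Δx/Fx = (23/20) / (23/2) = 1/10
check: Δy/Fy = (147/250) / (147/25) = 1/10 ✓

α = 1/10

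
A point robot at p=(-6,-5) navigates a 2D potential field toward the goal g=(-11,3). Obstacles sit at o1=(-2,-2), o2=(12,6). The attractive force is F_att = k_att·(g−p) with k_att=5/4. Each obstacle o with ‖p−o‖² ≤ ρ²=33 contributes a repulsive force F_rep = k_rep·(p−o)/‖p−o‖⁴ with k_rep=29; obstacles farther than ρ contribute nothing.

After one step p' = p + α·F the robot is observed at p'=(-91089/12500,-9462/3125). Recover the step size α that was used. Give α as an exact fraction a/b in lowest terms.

α = 1/5

F_att = 5/4·(g−p) = 5/4·(-5,8) = (-6.2500,10.0000)
o1: d²=25 ≤ ρ²=33; F_rep = 29·(-4,-3)/25² = (-0.1856,-0.1392)
o2: d²=445 > ρ²=33 → inactive
F = F_att + ΣF_rep = (-6.4356,9.8608)
Δp = p'−p = (-1.2871,1.9722); α = Δx/Fx = (-16089/12500) / (-16089/2500) = 1/5
check: Δy/Fy = (6163/3125) / (6163/625) = 1/5 ✓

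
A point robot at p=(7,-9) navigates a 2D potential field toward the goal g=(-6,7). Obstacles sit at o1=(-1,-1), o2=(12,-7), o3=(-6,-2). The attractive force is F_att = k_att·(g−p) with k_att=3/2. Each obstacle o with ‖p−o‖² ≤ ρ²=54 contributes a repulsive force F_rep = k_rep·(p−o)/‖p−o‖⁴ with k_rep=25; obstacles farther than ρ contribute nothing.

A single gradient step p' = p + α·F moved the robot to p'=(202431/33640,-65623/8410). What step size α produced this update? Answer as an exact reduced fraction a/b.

F_att = 3/2·(g−p) = 3/2·(-13,16) = (-19.5000,24.0000)
o1: d²=128 > ρ²=54 → inactive
o2: d²=29 ≤ ρ²=54; F_rep = 25·(-5,-2)/29² = (-0.1486,-0.0595)
o3: d²=218 > ρ²=54 → inactive
F = F_att + ΣF_rep = (-19.6486,23.9405)
Δp = p'−p = (-0.9824,1.1970); α = Δx/Fx = (-33049/33640) / (-33049/1682) = 1/20
check: Δy/Fy = (10067/8410) / (20134/841) = 1/20 ✓

α = 1/20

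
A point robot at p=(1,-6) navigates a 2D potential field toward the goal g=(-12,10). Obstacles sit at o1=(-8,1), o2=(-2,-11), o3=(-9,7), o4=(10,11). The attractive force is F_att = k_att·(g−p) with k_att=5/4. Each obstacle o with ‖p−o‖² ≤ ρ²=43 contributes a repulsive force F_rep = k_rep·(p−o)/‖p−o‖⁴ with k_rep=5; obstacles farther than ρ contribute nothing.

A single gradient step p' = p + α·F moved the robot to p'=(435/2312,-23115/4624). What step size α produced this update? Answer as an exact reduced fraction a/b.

F_att = 5/4·(g−p) = 5/4·(-13,16) = (-16.2500,20.0000)
o1: d²=130 > ρ²=43 → inactive
o2: d²=34 ≤ ρ²=43; F_rep = 5·(3,5)/34² = (0.0130,0.0216)
o3: d²=269 > ρ²=43 → inactive
o4: d²=370 > ρ²=43 → inactive
F = F_att + ΣF_rep = (-16.2370,20.0216)
Δp = p'−p = (-0.8119,1.0011); α = Δx/Fx = (-1877/2312) / (-9385/578) = 1/20
check: Δy/Fy = (4629/4624) / (23145/1156) = 1/20 ✓

α = 1/20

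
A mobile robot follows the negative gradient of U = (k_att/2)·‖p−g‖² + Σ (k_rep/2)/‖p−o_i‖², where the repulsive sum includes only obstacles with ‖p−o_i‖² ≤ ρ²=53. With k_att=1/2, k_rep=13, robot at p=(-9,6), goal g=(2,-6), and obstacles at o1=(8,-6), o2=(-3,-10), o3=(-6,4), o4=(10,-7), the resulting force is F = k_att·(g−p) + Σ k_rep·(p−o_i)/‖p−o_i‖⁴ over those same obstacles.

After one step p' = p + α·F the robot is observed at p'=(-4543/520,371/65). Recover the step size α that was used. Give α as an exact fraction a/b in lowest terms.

α = 1/20

F_att = 1/2·(g−p) = 1/2·(11,-12) = (5.5000,-6.0000)
o1: d²=433 > ρ²=53 → inactive
o2: d²=292 > ρ²=53 → inactive
o3: d²=13 ≤ ρ²=53; F_rep = 13·(-3,2)/13² = (-0.2308,0.1538)
o4: d²=530 > ρ²=53 → inactive
F = F_att + ΣF_rep = (5.2692,-5.8462)
Δp = p'−p = (0.2635,-0.2923); α = Δx/Fx = (137/520) / (137/26) = 1/20
check: Δy/Fy = (-19/65) / (-76/13) = 1/20 ✓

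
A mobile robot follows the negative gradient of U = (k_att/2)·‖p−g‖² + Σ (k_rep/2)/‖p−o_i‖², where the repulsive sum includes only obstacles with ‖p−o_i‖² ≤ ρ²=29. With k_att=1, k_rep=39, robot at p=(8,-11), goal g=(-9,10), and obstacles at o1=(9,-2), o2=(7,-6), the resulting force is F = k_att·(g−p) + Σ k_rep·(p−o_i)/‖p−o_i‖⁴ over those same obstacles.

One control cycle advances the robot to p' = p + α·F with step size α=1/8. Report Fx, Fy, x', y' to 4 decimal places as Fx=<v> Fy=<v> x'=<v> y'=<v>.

F_att = 1·(g−p) = 1·(-17,21) = (-17.0000,21.0000)
o1: d²=82 > ρ²=29 → inactive
o2: d²=26 ≤ ρ²=29; F_rep = 39·(1,-5)/26² = (0.0577,-0.2885)
F = F_att + ΣF_rep = (-16.9423,20.7115)
p' = p + 1/8·F = (5.8822,-8.4111)

Fx=-16.9423 Fy=20.7115 x'=5.8822 y'=-8.4111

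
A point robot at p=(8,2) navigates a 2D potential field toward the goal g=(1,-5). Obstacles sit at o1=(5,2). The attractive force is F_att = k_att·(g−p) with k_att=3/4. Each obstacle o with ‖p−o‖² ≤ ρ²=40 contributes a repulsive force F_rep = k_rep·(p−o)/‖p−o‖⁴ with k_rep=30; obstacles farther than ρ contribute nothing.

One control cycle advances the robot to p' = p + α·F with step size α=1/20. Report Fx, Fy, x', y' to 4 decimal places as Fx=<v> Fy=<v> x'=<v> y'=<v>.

Fx=-4.1389 Fy=-5.2500 x'=7.7931 y'=1.7375

F_att = 3/4·(g−p) = 3/4·(-7,-7) = (-5.2500,-5.2500)
o1: d²=9 ≤ ρ²=40; F_rep = 30·(3,0)/9² = (1.1111,0.0000)
F = F_att + ΣF_rep = (-4.1389,-5.2500)
p' = p + 1/20·F = (7.7931,1.7375)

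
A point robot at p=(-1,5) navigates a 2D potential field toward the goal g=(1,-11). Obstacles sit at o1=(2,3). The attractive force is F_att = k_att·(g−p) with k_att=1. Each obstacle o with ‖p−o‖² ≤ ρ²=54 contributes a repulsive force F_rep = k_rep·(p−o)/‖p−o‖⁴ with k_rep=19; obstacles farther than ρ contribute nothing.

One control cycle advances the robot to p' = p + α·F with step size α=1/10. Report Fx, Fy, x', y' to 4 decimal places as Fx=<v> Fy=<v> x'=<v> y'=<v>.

F_att = 1·(g−p) = 1·(2,-16) = (2.0000,-16.0000)
o1: d²=13 ≤ ρ²=54; F_rep = 19·(-3,2)/13² = (-0.3373,0.2249)
F = F_att + ΣF_rep = (1.6627,-15.7751)
p' = p + 1/10·F = (-0.8337,3.4225)

Fx=1.6627 Fy=-15.7751 x'=-0.8337 y'=3.4225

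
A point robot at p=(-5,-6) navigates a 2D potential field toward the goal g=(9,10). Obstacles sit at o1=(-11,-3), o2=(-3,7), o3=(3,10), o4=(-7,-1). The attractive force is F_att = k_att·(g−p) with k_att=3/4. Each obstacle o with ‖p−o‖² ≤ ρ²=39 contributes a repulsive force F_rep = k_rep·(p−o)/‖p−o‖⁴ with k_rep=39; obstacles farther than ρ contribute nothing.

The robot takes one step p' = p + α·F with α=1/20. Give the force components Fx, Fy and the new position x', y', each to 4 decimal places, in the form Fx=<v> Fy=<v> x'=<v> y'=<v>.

F_att = 3/4·(g−p) = 3/4·(14,16) = (10.5000,12.0000)
o1: d²=45 > ρ²=39 → inactive
o2: d²=173 > ρ²=39 → inactive
o3: d²=320 > ρ²=39 → inactive
o4: d²=29 ≤ ρ²=39; F_rep = 39·(2,-5)/29² = (0.0927,-0.2319)
F = F_att + ΣF_rep = (10.5927,11.7681)
p' = p + 1/20·F = (-4.4704,-5.4116)

Fx=10.5927 Fy=11.7681 x'=-4.4704 y'=-5.4116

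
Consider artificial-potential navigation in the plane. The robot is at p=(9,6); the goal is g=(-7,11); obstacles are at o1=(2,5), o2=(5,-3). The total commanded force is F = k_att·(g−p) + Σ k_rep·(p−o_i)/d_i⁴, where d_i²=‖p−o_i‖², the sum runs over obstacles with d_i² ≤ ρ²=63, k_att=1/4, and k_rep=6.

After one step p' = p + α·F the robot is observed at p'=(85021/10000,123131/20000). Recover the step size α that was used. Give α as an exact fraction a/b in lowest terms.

F_att = 1/4·(g−p) = 1/4·(-16,5) = (-4.0000,1.2500)
o1: d²=50 ≤ ρ²=63; F_rep = 6·(7,1)/50² = (0.0168,0.0024)
o2: d²=97 > ρ²=63 → inactive
F = F_att + ΣF_rep = (-3.9832,1.2524)
Δp = p'−p = (-0.4979,0.1565); α = Δx/Fx = (-4979/10000) / (-4979/1250) = 1/8
check: Δy/Fy = (3131/20000) / (3131/2500) = 1/8 ✓

α = 1/8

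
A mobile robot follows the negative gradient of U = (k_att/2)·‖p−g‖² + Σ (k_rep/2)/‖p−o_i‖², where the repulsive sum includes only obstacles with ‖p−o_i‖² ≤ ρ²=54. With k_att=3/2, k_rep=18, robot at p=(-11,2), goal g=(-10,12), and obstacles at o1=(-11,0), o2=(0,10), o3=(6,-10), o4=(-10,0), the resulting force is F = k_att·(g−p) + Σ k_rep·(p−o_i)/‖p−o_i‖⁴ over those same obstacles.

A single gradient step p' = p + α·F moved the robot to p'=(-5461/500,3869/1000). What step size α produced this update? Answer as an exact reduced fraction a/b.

α = 1/10

F_att = 3/2·(g−p) = 3/2·(1,10) = (1.5000,15.0000)
o1: d²=4 ≤ ρ²=54; F_rep = 18·(0,2)/4² = (0.0000,2.2500)
o2: d²=185 > ρ²=54 → inactive
o3: d²=433 > ρ²=54 → inactive
o4: d²=5 ≤ ρ²=54; F_rep = 18·(-1,2)/5² = (-0.7200,1.4400)
F = F_att + ΣF_rep = (0.7800,18.6900)
Δp = p'−p = (0.0780,1.8690); α = Δx/Fx = (39/500) / (39/50) = 1/10
check: Δy/Fy = (1869/1000) / (1869/100) = 1/10 ✓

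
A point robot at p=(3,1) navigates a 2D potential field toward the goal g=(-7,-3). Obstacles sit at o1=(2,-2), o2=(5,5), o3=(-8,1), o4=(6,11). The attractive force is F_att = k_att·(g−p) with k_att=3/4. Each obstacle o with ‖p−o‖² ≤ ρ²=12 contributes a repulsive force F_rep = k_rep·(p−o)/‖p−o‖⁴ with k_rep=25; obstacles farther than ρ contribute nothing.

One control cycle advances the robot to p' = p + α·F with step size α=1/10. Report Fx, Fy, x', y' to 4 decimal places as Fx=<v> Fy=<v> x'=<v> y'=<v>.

F_att = 3/4·(g−p) = 3/4·(-10,-4) = (-7.5000,-3.0000)
o1: d²=10 ≤ ρ²=12; F_rep = 25·(1,3)/10² = (0.2500,0.7500)
o2: d²=20 > ρ²=12 → inactive
o3: d²=121 > ρ²=12 → inactive
o4: d²=109 > ρ²=12 → inactive
F = F_att + ΣF_rep = (-7.2500,-2.2500)
p' = p + 1/10·F = (2.2750,0.7750)

Fx=-7.2500 Fy=-2.2500 x'=2.2750 y'=0.7750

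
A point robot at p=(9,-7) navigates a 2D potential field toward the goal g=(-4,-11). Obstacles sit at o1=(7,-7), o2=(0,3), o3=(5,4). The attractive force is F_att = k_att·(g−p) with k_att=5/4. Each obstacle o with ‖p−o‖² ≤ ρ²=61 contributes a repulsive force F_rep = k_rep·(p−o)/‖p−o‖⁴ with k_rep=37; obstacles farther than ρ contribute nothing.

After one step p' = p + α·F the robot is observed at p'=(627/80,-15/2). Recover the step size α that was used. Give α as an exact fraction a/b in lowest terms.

α = 1/10

F_att = 5/4·(g−p) = 5/4·(-13,-4) = (-16.2500,-5.0000)
o1: d²=4 ≤ ρ²=61; F_rep = 37·(2,0)/4² = (4.6250,0.0000)
o2: d²=181 > ρ²=61 → inactive
o3: d²=137 > ρ²=61 → inactive
F = F_att + ΣF_rep = (-11.6250,-5.0000)
Δp = p'−p = (-1.1625,-0.5000); α = Δx/Fx = (-93/80) / (-93/8) = 1/10
check: Δy/Fy = (-1/2) / (-5) = 1/10 ✓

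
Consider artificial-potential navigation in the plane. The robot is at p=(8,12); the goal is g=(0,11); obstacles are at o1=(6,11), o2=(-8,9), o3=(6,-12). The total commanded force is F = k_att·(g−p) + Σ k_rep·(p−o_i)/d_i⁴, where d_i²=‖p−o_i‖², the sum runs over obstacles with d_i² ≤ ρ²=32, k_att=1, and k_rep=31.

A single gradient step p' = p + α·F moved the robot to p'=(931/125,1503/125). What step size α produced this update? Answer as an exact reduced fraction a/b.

F_att = 1·(g−p) = 1·(-8,-1) = (-8.0000,-1.0000)
o1: d²=5 ≤ ρ²=32; F_rep = 31·(2,1)/5² = (2.4800,1.2400)
o2: d²=265 > ρ²=32 → inactive
o3: d²=580 > ρ²=32 → inactive
F = F_att + ΣF_rep = (-5.5200,0.2400)
Δp = p'−p = (-0.5520,0.0240); α = Δx/Fx = (-69/125) / (-138/25) = 1/10
check: Δy/Fy = (3/125) / (6/25) = 1/10 ✓

α = 1/10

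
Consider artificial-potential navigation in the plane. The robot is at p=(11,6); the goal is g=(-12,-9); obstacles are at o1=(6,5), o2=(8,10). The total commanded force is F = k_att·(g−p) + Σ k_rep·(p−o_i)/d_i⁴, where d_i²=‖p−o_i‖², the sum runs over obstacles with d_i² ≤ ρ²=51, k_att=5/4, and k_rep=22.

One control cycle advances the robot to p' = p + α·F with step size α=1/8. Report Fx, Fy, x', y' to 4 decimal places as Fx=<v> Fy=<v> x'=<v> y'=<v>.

F_att = 5/4·(g−p) = 5/4·(-23,-15) = (-28.7500,-18.7500)
o1: d²=26 ≤ ρ²=51; F_rep = 22·(5,1)/26² = (0.1627,0.0325)
o2: d²=25 ≤ ρ²=51; F_rep = 22·(3,-4)/25² = (0.1056,-0.1408)
F = F_att + ΣF_rep = (-28.4817,-18.8583)
p' = p + 1/8·F = (7.4398,3.6427)

Fx=-28.4817 Fy=-18.8583 x'=7.4398 y'=3.6427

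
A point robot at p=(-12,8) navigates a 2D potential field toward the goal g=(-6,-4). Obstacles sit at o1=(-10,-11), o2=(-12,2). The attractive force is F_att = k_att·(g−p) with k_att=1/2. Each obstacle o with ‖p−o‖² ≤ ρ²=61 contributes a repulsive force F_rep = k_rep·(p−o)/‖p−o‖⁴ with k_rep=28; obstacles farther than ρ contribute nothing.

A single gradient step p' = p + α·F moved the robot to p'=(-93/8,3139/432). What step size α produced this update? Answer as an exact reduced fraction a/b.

α = 1/8

F_att = 1/2·(g−p) = 1/2·(6,-12) = (3.0000,-6.0000)
o1: d²=365 > ρ²=61 → inactive
o2: d²=36 ≤ ρ²=61; F_rep = 28·(0,6)/36² = (0.0000,0.1296)
F = F_att + ΣF_rep = (3.0000,-5.8704)
Δp = p'−p = (0.3750,-0.7338); α = Δx/Fx = (3/8) / (3) = 1/8
check: Δy/Fy = (-317/432) / (-317/54) = 1/8 ✓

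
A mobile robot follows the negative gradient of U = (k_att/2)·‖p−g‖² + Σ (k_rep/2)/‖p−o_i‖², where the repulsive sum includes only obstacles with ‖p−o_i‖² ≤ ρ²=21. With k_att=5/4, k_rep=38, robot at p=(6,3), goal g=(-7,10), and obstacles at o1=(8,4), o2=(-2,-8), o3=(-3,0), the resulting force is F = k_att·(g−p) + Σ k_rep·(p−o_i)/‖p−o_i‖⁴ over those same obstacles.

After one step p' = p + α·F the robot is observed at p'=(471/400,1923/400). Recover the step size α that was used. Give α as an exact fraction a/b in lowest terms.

α = 1/4

F_att = 5/4·(g−p) = 5/4·(-13,7) = (-16.2500,8.7500)
o1: d²=5 ≤ ρ²=21; F_rep = 38·(-2,-1)/5² = (-3.0400,-1.5200)
o2: d²=185 > ρ²=21 → inactive
o3: d²=90 > ρ²=21 → inactive
F = F_att + ΣF_rep = (-19.2900,7.2300)
Δp = p'−p = (-4.8225,1.8075); α = Δx/Fx = (-1929/400) / (-1929/100) = 1/4
check: Δy/Fy = (723/400) / (723/100) = 1/4 ✓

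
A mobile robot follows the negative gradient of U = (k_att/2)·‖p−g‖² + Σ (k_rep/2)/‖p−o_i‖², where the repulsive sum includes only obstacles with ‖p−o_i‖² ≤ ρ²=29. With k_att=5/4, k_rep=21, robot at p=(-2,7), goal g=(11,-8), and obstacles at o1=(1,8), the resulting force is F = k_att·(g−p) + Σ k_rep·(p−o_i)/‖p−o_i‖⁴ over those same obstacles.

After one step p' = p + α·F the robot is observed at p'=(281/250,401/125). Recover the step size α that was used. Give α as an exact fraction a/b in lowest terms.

α = 1/5

F_att = 5/4·(g−p) = 5/4·(13,-15) = (16.2500,-18.7500)
o1: d²=10 ≤ ρ²=29; F_rep = 21·(-3,-1)/10² = (-0.6300,-0.2100)
F = F_att + ΣF_rep = (15.6200,-18.9600)
Δp = p'−p = (3.1240,-3.7920); α = Δx/Fx = (781/250) / (781/50) = 1/5
check: Δy/Fy = (-474/125) / (-474/25) = 1/5 ✓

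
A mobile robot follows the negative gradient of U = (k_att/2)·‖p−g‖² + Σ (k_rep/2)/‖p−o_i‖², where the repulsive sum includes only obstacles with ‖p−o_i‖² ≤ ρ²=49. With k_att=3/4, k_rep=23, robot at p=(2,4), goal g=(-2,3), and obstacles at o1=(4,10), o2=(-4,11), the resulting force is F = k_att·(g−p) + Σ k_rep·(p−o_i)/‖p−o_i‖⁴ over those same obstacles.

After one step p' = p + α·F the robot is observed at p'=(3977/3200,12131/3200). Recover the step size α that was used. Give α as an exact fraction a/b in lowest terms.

F_att = 3/4·(g−p) = 3/4·(-4,-1) = (-3.0000,-0.7500)
o1: d²=40 ≤ ρ²=49; F_rep = 23·(-2,-6)/40² = (-0.0288,-0.0862)
o2: d²=85 > ρ²=49 → inactive
F = F_att + ΣF_rep = (-3.0288,-0.8363)
Δp = p'−p = (-0.7572,-0.2091); α = Δx/Fx = (-2423/3200) / (-2423/800) = 1/4
check: Δy/Fy = (-669/3200) / (-669/800) = 1/4 ✓

α = 1/4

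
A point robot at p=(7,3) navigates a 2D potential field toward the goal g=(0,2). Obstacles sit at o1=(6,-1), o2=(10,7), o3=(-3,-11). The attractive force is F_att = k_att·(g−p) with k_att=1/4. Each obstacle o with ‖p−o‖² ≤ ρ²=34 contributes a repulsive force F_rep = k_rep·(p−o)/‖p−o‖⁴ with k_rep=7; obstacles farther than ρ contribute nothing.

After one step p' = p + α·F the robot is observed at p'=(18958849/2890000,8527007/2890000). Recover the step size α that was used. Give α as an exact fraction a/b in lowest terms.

F_att = 1/4·(g−p) = 1/4·(-7,-1) = (-1.7500,-0.2500)
o1: d²=17 ≤ ρ²=34; F_rep = 7·(1,4)/17² = (0.0242,0.0969)
o2: d²=25 ≤ ρ²=34; F_rep = 7·(-3,-4)/25² = (-0.0336,-0.0448)
o3: d²=296 > ρ²=34 → inactive
F = F_att + ΣF_rep = (-1.7594,-0.1979)
Δp = p'−p = (-0.4398,-0.0495); α = Δx/Fx = (-1271151/2890000) / (-1271151/722500) = 1/4
check: Δy/Fy = (-142993/2890000) / (-142993/722500) = 1/4 ✓

α = 1/4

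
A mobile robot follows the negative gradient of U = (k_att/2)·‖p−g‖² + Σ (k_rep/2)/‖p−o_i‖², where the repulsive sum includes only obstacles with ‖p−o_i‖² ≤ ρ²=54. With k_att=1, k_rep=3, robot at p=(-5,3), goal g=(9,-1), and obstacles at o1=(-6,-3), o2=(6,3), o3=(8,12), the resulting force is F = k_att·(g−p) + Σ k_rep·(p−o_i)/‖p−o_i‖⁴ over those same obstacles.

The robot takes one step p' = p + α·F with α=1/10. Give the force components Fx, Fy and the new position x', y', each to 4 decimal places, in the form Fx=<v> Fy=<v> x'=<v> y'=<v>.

F_att = 1·(g−p) = 1·(14,-4) = (14.0000,-4.0000)
o1: d²=37 ≤ ρ²=54; F_rep = 3·(1,6)/37² = (0.0022,0.0131)
o2: d²=121 > ρ²=54 → inactive
o3: d²=250 > ρ²=54 → inactive
F = F_att + ΣF_rep = (14.0022,-3.9869)
p' = p + 1/10·F = (-3.5998,2.6013)

Fx=14.0022 Fy=-3.9869 x'=-3.5998 y'=2.6013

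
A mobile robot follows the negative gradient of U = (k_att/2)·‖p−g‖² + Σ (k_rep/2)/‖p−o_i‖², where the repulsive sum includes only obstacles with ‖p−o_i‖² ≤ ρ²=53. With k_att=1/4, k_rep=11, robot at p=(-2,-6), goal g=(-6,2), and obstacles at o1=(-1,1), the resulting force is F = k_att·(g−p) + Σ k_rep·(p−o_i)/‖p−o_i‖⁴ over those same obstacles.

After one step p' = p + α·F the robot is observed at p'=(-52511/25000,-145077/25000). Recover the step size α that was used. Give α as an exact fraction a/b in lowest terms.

α = 1/10

F_att = 1/4·(g−p) = 1/4·(-4,8) = (-1.0000,2.0000)
o1: d²=50 ≤ ρ²=53; F_rep = 11·(-1,-7)/50² = (-0.0044,-0.0308)
F = F_att + ΣF_rep = (-1.0044,1.9692)
Δp = p'−p = (-0.1004,0.1969); α = Δx/Fx = (-2511/25000) / (-2511/2500) = 1/10
check: Δy/Fy = (4923/25000) / (4923/2500) = 1/10 ✓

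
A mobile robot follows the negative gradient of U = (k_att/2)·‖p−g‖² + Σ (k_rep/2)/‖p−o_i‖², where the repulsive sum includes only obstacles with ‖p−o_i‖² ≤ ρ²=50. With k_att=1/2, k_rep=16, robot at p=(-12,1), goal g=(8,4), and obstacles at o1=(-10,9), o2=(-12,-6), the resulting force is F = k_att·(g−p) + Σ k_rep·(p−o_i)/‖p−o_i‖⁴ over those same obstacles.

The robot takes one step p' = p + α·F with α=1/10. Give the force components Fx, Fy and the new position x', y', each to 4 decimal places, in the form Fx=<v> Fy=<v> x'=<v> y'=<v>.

Fx=10.0000 Fy=1.5466 x'=-11.0000 y'=1.1547

F_att = 1/2·(g−p) = 1/2·(20,3) = (10.0000,1.5000)
o1: d²=68 > ρ²=50 → inactive
o2: d²=49 ≤ ρ²=50; F_rep = 16·(0,7)/49² = (0.0000,0.0466)
F = F_att + ΣF_rep = (10.0000,1.5466)
p' = p + 1/10·F = (-11.0000,1.1547)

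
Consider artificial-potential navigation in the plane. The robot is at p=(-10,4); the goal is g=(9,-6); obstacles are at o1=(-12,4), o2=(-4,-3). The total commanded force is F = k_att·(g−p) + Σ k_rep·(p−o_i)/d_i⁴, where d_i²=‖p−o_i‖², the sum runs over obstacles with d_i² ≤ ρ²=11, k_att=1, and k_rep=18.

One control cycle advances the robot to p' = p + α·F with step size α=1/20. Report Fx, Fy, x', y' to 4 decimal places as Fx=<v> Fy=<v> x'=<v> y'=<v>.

F_att = 1·(g−p) = 1·(19,-10) = (19.0000,-10.0000)
o1: d²=4 ≤ ρ²=11; F_rep = 18·(2,0)/4² = (2.2500,0.0000)
o2: d²=85 > ρ²=11 → inactive
F = F_att + ΣF_rep = (21.2500,-10.0000)
p' = p + 1/20·F = (-8.9375,3.5000)

Fx=21.2500 Fy=-10.0000 x'=-8.9375 y'=3.5000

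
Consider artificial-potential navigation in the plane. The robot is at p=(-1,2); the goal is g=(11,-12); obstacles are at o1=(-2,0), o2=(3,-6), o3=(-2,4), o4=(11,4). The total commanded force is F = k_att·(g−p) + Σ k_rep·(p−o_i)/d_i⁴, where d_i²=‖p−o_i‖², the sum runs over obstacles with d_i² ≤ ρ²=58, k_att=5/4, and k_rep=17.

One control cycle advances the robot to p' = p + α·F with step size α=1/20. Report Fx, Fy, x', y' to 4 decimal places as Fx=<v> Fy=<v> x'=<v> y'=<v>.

F_att = 5/4·(g−p) = 5/4·(12,-14) = (15.0000,-17.5000)
o1: d²=5 ≤ ρ²=58; F_rep = 17·(1,2)/5² = (0.6800,1.3600)
o2: d²=80 > ρ²=58 → inactive
o3: d²=5 ≤ ρ²=58; F_rep = 17·(1,-2)/5² = (0.6800,-1.3600)
o4: d²=148 > ρ²=58 → inactive
F = F_att + ΣF_rep = (16.3600,-17.5000)
p' = p + 1/20·F = (-0.1820,1.1250)

Fx=16.3600 Fy=-17.5000 x'=-0.1820 y'=1.1250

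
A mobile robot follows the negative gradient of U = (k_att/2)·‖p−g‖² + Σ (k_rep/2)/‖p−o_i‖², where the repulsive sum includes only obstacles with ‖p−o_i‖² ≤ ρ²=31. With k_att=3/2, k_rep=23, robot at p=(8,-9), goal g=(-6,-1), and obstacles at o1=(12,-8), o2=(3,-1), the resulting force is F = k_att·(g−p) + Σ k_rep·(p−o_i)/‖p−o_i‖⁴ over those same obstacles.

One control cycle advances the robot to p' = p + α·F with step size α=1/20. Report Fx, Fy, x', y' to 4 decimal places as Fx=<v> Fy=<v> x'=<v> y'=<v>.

Fx=-21.3183 Fy=11.9204 x'=6.9341 y'=-8.4040

F_att = 3/2·(g−p) = 3/2·(-14,8) = (-21.0000,12.0000)
o1: d²=17 ≤ ρ²=31; F_rep = 23·(-4,-1)/17² = (-0.3183,-0.0796)
o2: d²=89 > ρ²=31 → inactive
F = F_att + ΣF_rep = (-21.3183,11.9204)
p' = p + 1/20·F = (6.9341,-8.4040)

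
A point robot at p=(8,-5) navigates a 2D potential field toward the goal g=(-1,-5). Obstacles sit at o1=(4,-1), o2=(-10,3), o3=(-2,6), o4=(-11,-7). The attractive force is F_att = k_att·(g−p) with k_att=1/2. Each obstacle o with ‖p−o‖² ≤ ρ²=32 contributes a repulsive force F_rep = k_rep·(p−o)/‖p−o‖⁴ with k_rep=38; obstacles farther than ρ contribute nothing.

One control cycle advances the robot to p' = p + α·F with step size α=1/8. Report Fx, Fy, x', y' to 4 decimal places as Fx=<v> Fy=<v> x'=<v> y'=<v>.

Fx=-4.3516 Fy=-0.1484 x'=7.4561 y'=-5.0186

F_att = 1/2·(g−p) = 1/2·(-9,0) = (-4.5000,0.0000)
o1: d²=32 ≤ ρ²=32; F_rep = 38·(4,-4)/32² = (0.1484,-0.1484)
o2: d²=388 > ρ²=32 → inactive
o3: d²=221 > ρ²=32 → inactive
o4: d²=365 > ρ²=32 → inactive
F = F_att + ΣF_rep = (-4.3516,-0.1484)
p' = p + 1/8·F = (7.4561,-5.0186)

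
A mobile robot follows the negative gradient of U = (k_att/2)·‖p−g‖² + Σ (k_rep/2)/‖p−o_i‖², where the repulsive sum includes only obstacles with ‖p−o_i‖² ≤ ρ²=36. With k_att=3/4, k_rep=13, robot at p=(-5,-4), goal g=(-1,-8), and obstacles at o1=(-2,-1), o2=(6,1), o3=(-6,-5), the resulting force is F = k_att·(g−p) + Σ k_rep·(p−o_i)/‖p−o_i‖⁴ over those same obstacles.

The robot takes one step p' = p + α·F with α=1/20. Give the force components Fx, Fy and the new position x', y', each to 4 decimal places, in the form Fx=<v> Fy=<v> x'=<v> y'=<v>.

F_att = 3/4·(g−p) = 3/4·(4,-4) = (3.0000,-3.0000)
o1: d²=18 ≤ ρ²=36; F_rep = 13·(-3,-3)/18² = (-0.1204,-0.1204)
o2: d²=146 > ρ²=36 → inactive
o3: d²=2 ≤ ρ²=36; F_rep = 13·(1,1)/2² = (3.2500,3.2500)
F = F_att + ΣF_rep = (6.1296,0.1296)
p' = p + 1/20·F = (-4.6935,-3.9935)

Fx=6.1296 Fy=0.1296 x'=-4.6935 y'=-3.9935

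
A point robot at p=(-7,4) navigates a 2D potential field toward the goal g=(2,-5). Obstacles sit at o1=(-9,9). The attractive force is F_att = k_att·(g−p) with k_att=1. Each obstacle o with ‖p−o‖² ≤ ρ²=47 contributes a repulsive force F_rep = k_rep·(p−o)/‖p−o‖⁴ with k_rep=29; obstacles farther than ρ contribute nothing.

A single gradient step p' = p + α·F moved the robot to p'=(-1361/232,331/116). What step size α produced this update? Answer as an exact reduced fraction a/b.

F_att = 1·(g−p) = 1·(9,-9) = (9.0000,-9.0000)
o1: d²=29 ≤ ρ²=47; F_rep = 29·(2,-5)/29² = (0.0690,-0.1724)
F = F_att + ΣF_rep = (9.0690,-9.1724)
Δp = p'−p = (1.1336,-1.1466); α = Δx/Fx = (263/232) / (263/29) = 1/8
check: Δy/Fy = (-133/116) / (-266/29) = 1/8 ✓

α = 1/8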